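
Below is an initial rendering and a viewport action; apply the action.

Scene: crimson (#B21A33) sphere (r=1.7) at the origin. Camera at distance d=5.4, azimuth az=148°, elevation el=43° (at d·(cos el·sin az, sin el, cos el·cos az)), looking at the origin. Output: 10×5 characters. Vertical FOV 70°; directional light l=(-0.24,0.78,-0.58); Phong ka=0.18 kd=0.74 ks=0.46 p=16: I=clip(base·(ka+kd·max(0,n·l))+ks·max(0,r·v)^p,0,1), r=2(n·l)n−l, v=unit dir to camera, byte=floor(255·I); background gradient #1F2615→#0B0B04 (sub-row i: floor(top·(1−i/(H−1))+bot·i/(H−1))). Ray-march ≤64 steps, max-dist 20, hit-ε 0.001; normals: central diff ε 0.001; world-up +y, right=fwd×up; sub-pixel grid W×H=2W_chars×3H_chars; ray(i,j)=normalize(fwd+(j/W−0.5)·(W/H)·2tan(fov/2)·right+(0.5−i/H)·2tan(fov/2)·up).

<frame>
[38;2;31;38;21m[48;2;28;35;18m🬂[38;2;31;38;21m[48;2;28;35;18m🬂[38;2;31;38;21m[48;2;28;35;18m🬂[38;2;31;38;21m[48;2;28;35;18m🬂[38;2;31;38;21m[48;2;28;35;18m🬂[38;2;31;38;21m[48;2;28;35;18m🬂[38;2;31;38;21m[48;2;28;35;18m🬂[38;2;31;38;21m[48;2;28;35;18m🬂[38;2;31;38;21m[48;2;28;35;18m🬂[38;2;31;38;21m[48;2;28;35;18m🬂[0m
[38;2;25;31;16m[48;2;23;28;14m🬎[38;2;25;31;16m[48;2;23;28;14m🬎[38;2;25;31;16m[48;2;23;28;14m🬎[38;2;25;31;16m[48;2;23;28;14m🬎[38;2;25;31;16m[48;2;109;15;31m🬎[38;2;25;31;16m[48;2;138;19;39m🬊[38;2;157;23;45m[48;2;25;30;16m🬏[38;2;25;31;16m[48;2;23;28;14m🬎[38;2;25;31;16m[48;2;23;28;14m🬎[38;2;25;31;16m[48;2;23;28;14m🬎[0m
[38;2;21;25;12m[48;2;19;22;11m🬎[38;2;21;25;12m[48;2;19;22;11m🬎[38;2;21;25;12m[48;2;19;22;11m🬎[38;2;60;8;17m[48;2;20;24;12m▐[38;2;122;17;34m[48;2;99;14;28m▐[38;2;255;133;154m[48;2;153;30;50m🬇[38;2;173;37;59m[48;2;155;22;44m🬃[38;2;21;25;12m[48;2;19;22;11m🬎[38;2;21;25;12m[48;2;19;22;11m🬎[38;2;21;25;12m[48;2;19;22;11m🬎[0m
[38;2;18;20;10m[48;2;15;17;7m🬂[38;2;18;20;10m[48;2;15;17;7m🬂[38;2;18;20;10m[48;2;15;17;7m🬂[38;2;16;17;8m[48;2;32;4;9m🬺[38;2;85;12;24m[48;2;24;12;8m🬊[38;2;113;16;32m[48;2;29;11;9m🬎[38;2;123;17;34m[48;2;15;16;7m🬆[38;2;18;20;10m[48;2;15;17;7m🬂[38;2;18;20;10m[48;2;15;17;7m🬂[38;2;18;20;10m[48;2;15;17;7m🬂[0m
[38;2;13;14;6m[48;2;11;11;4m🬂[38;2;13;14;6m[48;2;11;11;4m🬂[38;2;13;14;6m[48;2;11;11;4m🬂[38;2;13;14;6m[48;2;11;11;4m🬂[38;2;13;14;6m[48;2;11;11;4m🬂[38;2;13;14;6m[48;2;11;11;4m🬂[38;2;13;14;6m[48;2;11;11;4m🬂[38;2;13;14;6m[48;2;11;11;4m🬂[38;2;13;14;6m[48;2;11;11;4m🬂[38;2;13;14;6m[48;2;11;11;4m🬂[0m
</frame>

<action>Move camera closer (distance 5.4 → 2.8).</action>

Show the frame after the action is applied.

<frame>
[38;2;31;38;21m[48;2;28;35;18m🬂[38;2;31;38;21m[48;2;28;35;18m🬂[38;2;30;37;20m[48;2;98;14;28m🬎[38;2;31;38;21m[48;2;121;17;34m🬀[38;2;130;18;37m[48;2;137;19;39m🬄[38;2;143;20;40m[48;2;148;21;42m▌[38;2;151;21;43m[48;2;156;22;44m🬕[38;2;30;37;20m[48;2;159;23;45m🬊[38;2;160;23;46m[48;2;29;36;19m🬏[38;2;31;38;21m[48;2;28;35;18m🬂[0m
[38;2;25;31;16m[48;2;23;28;14m🬎[38;2;25;30;16m[48;2;87;12;24m🬕[38;2;102;14;28m[48;2;113;16;32m▌[38;2;128;18;36m[48;2;121;17;34m▐[38;2;139;20;40m[48;2;134;19;38m▐[38;2;151;27;47m[48;2;187;61;82m🬝[38;2;170;38;60m[48;2;233;104;125m🬎[38;2;162;26;48m[48;2;190;57;79m🬬[38;2;162;23;46m[48;2;26;32;17m🬺[38;2;25;31;16m[48;2;23;28;14m🬎[0m
[38;2;21;25;12m[48;2;19;22;11m🬎[38;2;60;8;17m[48;2;87;12;24m▌[38;2;109;15;31m[48;2;100;14;28m▐[38;2;123;17;35m[48;2;117;16;33m▐[38;2;135;20;38m[48;2;129;18;36m🬉[38;2;183;60;80m[48;2;145;26;45m🬉[38;2;237;111;132m[48;2;168;44;65m🬎[38;2;197;66;88m[48;2;160;29;51m🬄[38;2;158;23;45m[48;2;154;22;44m🬎[38;2;155;22;44m[48;2;20;24;12m▌[0m
[38;2;18;20;10m[48;2;15;17;7m🬂[38;2;65;9;18m[48;2;15;17;7m🬨[38;2;97;13;27m[48;2;85;12;24m🬨[38;2;114;16;32m[48;2;106;15;30m🬊[38;2;125;18;35m[48;2;118;16;33m🬊[38;2;134;19;38m[48;2;127;18;36m🬊[38;2;145;23;43m[48;2;136;19;38m🬂[38;2;147;22;42m[48;2;140;20;39m🬊[38;2;148;21;42m[48;2;140;20;39m🬎[38;2;146;21;41m[48;2;16;17;8m🬀[0m
[38;2;13;14;6m[48;2;11;11;4m🬂[38;2;13;14;6m[48;2;11;11;4m🬂[38;2;77;10;21m[48;2;22;9;6m🬊[38;2;98;14;27m[48;2;81;11;22m🬊[38;2;111;15;31m[48;2;98;14;27m🬊[38;2;120;17;34m[48;2;109;15;31m🬊[38;2;127;18;36m[48;2;116;16;33m🬊[38;2;126;18;36m[48;2;11;11;4m🬝[38;2;125;18;35m[48;2;11;12;4m🬄[38;2;13;14;6m[48;2;11;11;4m🬂[0m
</frame>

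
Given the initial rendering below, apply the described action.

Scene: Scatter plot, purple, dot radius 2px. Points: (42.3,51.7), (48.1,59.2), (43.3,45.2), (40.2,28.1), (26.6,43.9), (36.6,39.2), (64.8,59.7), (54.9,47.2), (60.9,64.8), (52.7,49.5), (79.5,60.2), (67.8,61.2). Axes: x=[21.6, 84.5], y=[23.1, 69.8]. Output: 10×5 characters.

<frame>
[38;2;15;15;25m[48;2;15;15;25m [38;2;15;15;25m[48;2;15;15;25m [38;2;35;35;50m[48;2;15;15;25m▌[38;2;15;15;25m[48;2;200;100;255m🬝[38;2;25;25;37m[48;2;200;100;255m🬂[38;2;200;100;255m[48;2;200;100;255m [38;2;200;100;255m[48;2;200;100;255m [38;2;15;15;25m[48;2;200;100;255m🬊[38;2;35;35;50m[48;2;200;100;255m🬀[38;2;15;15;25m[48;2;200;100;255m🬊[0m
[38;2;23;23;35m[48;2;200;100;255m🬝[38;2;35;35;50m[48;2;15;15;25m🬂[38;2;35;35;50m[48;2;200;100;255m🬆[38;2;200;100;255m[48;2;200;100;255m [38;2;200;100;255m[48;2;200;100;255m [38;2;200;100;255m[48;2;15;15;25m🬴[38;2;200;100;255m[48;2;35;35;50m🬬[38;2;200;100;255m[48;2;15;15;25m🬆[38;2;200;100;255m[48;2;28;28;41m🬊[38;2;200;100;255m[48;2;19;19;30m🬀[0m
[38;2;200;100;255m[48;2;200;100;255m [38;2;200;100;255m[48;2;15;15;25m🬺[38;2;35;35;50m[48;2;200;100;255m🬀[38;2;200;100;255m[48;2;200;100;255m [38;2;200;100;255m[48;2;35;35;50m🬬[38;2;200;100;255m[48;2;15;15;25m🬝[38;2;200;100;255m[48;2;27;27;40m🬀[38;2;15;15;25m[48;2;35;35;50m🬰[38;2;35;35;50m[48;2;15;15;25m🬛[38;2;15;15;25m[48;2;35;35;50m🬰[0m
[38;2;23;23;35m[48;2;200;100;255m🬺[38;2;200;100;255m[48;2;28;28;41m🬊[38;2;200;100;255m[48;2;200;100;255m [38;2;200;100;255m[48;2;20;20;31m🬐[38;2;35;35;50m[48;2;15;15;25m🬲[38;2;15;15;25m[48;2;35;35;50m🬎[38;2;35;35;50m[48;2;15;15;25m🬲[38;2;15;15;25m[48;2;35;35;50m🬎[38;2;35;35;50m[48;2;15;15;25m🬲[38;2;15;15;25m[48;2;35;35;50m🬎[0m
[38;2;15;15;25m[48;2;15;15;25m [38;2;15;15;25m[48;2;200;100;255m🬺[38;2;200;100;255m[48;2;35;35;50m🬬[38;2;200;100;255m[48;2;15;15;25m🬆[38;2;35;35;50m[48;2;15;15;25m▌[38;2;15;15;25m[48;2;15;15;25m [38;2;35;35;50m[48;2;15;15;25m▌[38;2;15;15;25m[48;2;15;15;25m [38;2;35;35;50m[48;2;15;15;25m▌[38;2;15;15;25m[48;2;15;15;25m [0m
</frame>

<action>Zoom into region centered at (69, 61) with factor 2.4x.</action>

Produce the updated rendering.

<frame>
[38;2;15;15;25m[48;2;15;15;25m [38;2;15;15;25m[48;2;200;100;255m🬝[38;2;35;35;50m[48;2;15;15;25m▌[38;2;15;15;25m[48;2;15;15;25m [38;2;35;35;50m[48;2;15;15;25m▌[38;2;15;15;25m[48;2;15;15;25m [38;2;35;35;50m[48;2;15;15;25m▌[38;2;15;15;25m[48;2;15;15;25m [38;2;35;35;50m[48;2;15;15;25m▌[38;2;15;15;25m[48;2;15;15;25m [0m
[38;2;23;23;35m[48;2;200;100;255m🬴[38;2;200;100;255m[48;2;200;100;255m [38;2;200;100;255m[48;2;25;25;37m🬛[38;2;25;25;37m[48;2;200;100;255m🬎[38;2;200;100;255m[48;2;28;28;41m🬱[38;2;35;35;50m[48;2;15;15;25m🬂[38;2;35;35;50m[48;2;15;15;25m🬕[38;2;35;35;50m[48;2;15;15;25m🬂[38;2;31;31;45m[48;2;200;100;255m🬝[38;2;35;35;50m[48;2;15;15;25m🬂[0m
[38;2;15;15;25m[48;2;35;35;50m🬰[38;2;23;23;35m[48;2;200;100;255m🬺[38;2;35;35;50m[48;2;200;100;255m🬐[38;2;200;100;255m[48;2;200;100;255m [38;2;200;100;255m[48;2;15;15;25m🬝[38;2;200;100;255m[48;2;23;23;35m🬀[38;2;35;35;50m[48;2;15;15;25m🬛[38;2;19;19;30m[48;2;200;100;255m🬴[38;2;200;100;255m[48;2;200;100;255m [38;2;200;100;255m[48;2;15;15;25m🬛[0m
[38;2;15;15;25m[48;2;35;35;50m🬎[38;2;15;15;25m[48;2;35;35;50m🬎[38;2;35;35;50m[48;2;15;15;25m🬲[38;2;200;100;255m[48;2;23;23;35m🬀[38;2;35;35;50m[48;2;15;15;25m🬲[38;2;15;15;25m[48;2;35;35;50m🬎[38;2;35;35;50m[48;2;15;15;25m🬲[38;2;15;15;25m[48;2;35;35;50m🬎[38;2;200;100;255m[48;2;31;31;45m🬁[38;2;15;15;25m[48;2;35;35;50m🬎[0m
[38;2;15;15;25m[48;2;15;15;25m [38;2;15;15;25m[48;2;15;15;25m [38;2;35;35;50m[48;2;15;15;25m▌[38;2;15;15;25m[48;2;15;15;25m [38;2;35;35;50m[48;2;15;15;25m▌[38;2;15;15;25m[48;2;15;15;25m [38;2;35;35;50m[48;2;15;15;25m▌[38;2;15;15;25m[48;2;15;15;25m [38;2;35;35;50m[48;2;15;15;25m▌[38;2;15;15;25m[48;2;15;15;25m [0m
</frame>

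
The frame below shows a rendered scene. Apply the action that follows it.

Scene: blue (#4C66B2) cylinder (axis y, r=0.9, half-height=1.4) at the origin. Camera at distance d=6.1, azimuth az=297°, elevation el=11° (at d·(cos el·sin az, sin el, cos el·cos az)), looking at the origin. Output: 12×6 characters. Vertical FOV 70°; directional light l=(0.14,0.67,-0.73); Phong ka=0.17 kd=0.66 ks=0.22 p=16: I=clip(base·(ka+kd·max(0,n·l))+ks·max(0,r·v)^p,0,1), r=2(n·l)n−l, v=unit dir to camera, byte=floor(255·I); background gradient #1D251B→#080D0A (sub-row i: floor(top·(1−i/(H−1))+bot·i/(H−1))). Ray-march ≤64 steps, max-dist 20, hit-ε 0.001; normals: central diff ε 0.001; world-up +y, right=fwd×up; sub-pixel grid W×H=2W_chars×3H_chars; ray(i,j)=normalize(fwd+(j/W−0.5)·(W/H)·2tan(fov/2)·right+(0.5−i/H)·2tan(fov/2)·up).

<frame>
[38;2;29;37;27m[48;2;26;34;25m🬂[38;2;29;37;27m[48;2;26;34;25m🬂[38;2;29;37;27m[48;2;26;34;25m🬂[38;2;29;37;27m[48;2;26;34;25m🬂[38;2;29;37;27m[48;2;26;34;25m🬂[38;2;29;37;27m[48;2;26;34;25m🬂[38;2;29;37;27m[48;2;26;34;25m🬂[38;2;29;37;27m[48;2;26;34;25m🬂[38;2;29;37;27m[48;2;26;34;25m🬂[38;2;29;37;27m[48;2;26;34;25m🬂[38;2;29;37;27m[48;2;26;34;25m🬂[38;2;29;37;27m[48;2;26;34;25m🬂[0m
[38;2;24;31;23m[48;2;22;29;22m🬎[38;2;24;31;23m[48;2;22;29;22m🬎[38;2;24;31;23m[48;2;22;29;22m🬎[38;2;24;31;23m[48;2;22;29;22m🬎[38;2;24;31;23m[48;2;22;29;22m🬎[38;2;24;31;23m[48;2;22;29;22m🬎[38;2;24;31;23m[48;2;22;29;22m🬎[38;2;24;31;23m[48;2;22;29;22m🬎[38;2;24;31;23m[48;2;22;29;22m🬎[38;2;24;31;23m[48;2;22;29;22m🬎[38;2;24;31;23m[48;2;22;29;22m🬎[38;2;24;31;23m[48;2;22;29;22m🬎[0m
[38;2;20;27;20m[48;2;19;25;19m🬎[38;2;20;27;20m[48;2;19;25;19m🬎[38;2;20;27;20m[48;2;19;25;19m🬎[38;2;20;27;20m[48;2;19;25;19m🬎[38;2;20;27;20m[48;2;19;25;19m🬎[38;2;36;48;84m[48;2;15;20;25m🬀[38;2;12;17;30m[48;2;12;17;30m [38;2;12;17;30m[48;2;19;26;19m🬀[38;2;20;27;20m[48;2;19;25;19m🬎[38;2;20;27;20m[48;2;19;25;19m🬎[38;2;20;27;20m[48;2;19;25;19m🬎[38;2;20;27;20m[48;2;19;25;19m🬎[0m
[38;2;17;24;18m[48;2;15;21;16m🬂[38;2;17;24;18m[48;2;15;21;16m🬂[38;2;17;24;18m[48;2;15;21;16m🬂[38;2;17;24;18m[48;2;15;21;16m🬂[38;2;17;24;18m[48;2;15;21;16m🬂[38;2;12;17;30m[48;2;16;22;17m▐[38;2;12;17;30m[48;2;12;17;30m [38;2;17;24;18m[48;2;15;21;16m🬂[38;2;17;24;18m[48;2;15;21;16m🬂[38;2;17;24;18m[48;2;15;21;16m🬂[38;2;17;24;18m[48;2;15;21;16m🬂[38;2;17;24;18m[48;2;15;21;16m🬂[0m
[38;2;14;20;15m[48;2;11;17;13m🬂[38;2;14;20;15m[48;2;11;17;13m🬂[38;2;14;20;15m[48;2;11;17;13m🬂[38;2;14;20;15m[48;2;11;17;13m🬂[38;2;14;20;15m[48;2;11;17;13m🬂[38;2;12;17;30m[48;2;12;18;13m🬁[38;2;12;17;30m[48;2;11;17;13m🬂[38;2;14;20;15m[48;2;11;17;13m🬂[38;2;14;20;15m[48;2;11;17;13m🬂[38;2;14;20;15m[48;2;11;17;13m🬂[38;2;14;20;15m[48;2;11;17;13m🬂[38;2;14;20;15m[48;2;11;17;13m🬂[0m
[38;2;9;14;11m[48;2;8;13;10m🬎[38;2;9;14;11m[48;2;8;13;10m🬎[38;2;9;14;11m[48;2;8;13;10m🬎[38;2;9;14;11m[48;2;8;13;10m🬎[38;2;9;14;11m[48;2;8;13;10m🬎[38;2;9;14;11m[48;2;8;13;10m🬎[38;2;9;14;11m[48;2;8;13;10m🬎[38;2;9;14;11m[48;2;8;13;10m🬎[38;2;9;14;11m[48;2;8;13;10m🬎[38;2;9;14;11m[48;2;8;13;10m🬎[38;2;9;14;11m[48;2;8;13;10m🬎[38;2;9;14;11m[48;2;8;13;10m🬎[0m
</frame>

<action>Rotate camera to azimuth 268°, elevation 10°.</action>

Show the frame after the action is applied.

<frame>
[38;2;29;37;27m[48;2;26;34;25m🬂[38;2;29;37;27m[48;2;26;34;25m🬂[38;2;29;37;27m[48;2;26;34;25m🬂[38;2;29;37;27m[48;2;26;34;25m🬂[38;2;29;37;27m[48;2;26;34;25m🬂[38;2;29;37;27m[48;2;26;34;25m🬂[38;2;29;37;27m[48;2;26;34;25m🬂[38;2;29;37;27m[48;2;26;34;25m🬂[38;2;29;37;27m[48;2;26;34;25m🬂[38;2;29;37;27m[48;2;26;34;25m🬂[38;2;29;37;27m[48;2;26;34;25m🬂[38;2;29;37;27m[48;2;26;34;25m🬂[0m
[38;2;24;31;23m[48;2;22;29;22m🬎[38;2;24;31;23m[48;2;22;29;22m🬎[38;2;24;31;23m[48;2;22;29;22m🬎[38;2;24;31;23m[48;2;22;29;22m🬎[38;2;24;31;23m[48;2;22;29;22m🬎[38;2;24;31;23m[48;2;22;29;22m🬎[38;2;24;31;23m[48;2;22;29;22m🬎[38;2;24;31;23m[48;2;22;29;22m🬎[38;2;24;31;23m[48;2;22;29;22m🬎[38;2;24;31;23m[48;2;22;29;22m🬎[38;2;24;31;23m[48;2;22;29;22m🬎[38;2;24;31;23m[48;2;22;29;22m🬎[0m
[38;2;20;27;20m[48;2;19;25;19m🬎[38;2;20;27;20m[48;2;19;25;19m🬎[38;2;20;27;20m[48;2;19;25;19m🬎[38;2;20;27;20m[48;2;19;25;19m🬎[38;2;20;27;20m[48;2;19;25;19m🬎[38;2;20;26;20m[48;2;23;32;56m▌[38;2;12;17;30m[48;2;12;17;30m [38;2;20;27;20m[48;2;19;25;19m🬎[38;2;20;27;20m[48;2;19;25;19m🬎[38;2;20;27;20m[48;2;19;25;19m🬎[38;2;20;27;20m[48;2;19;25;19m🬎[38;2;20;27;20m[48;2;19;25;19m🬎[0m
[38;2;17;24;18m[48;2;15;21;16m🬂[38;2;17;24;18m[48;2;15;21;16m🬂[38;2;17;24;18m[48;2;15;21;16m🬂[38;2;17;24;18m[48;2;15;21;16m🬂[38;2;17;24;18m[48;2;15;21;16m🬂[38;2;16;22;17m[48;2;24;33;57m▌[38;2;12;17;30m[48;2;12;17;30m [38;2;17;24;18m[48;2;15;21;16m🬂[38;2;17;24;18m[48;2;15;21;16m🬂[38;2;17;24;18m[48;2;15;21;16m🬂[38;2;17;24;18m[48;2;15;21;16m🬂[38;2;17;24;18m[48;2;15;21;16m🬂[0m
[38;2;14;20;15m[48;2;11;17;13m🬂[38;2;14;20;15m[48;2;11;17;13m🬂[38;2;14;20;15m[48;2;11;17;13m🬂[38;2;14;20;15m[48;2;11;17;13m🬂[38;2;14;20;15m[48;2;11;17;13m🬂[38;2;25;34;59m[48;2;12;18;13m🬁[38;2;12;17;30m[48;2;11;17;13m🬂[38;2;14;20;15m[48;2;11;17;13m🬂[38;2;14;20;15m[48;2;11;17;13m🬂[38;2;14;20;15m[48;2;11;17;13m🬂[38;2;14;20;15m[48;2;11;17;13m🬂[38;2;14;20;15m[48;2;11;17;13m🬂[0m
[38;2;9;14;11m[48;2;8;13;10m🬎[38;2;9;14;11m[48;2;8;13;10m🬎[38;2;9;14;11m[48;2;8;13;10m🬎[38;2;9;14;11m[48;2;8;13;10m🬎[38;2;9;14;11m[48;2;8;13;10m🬎[38;2;9;14;11m[48;2;8;13;10m🬎[38;2;9;14;11m[48;2;8;13;10m🬎[38;2;9;14;11m[48;2;8;13;10m🬎[38;2;9;14;11m[48;2;8;13;10m🬎[38;2;9;14;11m[48;2;8;13;10m🬎[38;2;9;14;11m[48;2;8;13;10m🬎[38;2;9;14;11m[48;2;8;13;10m🬎[0m
</frame>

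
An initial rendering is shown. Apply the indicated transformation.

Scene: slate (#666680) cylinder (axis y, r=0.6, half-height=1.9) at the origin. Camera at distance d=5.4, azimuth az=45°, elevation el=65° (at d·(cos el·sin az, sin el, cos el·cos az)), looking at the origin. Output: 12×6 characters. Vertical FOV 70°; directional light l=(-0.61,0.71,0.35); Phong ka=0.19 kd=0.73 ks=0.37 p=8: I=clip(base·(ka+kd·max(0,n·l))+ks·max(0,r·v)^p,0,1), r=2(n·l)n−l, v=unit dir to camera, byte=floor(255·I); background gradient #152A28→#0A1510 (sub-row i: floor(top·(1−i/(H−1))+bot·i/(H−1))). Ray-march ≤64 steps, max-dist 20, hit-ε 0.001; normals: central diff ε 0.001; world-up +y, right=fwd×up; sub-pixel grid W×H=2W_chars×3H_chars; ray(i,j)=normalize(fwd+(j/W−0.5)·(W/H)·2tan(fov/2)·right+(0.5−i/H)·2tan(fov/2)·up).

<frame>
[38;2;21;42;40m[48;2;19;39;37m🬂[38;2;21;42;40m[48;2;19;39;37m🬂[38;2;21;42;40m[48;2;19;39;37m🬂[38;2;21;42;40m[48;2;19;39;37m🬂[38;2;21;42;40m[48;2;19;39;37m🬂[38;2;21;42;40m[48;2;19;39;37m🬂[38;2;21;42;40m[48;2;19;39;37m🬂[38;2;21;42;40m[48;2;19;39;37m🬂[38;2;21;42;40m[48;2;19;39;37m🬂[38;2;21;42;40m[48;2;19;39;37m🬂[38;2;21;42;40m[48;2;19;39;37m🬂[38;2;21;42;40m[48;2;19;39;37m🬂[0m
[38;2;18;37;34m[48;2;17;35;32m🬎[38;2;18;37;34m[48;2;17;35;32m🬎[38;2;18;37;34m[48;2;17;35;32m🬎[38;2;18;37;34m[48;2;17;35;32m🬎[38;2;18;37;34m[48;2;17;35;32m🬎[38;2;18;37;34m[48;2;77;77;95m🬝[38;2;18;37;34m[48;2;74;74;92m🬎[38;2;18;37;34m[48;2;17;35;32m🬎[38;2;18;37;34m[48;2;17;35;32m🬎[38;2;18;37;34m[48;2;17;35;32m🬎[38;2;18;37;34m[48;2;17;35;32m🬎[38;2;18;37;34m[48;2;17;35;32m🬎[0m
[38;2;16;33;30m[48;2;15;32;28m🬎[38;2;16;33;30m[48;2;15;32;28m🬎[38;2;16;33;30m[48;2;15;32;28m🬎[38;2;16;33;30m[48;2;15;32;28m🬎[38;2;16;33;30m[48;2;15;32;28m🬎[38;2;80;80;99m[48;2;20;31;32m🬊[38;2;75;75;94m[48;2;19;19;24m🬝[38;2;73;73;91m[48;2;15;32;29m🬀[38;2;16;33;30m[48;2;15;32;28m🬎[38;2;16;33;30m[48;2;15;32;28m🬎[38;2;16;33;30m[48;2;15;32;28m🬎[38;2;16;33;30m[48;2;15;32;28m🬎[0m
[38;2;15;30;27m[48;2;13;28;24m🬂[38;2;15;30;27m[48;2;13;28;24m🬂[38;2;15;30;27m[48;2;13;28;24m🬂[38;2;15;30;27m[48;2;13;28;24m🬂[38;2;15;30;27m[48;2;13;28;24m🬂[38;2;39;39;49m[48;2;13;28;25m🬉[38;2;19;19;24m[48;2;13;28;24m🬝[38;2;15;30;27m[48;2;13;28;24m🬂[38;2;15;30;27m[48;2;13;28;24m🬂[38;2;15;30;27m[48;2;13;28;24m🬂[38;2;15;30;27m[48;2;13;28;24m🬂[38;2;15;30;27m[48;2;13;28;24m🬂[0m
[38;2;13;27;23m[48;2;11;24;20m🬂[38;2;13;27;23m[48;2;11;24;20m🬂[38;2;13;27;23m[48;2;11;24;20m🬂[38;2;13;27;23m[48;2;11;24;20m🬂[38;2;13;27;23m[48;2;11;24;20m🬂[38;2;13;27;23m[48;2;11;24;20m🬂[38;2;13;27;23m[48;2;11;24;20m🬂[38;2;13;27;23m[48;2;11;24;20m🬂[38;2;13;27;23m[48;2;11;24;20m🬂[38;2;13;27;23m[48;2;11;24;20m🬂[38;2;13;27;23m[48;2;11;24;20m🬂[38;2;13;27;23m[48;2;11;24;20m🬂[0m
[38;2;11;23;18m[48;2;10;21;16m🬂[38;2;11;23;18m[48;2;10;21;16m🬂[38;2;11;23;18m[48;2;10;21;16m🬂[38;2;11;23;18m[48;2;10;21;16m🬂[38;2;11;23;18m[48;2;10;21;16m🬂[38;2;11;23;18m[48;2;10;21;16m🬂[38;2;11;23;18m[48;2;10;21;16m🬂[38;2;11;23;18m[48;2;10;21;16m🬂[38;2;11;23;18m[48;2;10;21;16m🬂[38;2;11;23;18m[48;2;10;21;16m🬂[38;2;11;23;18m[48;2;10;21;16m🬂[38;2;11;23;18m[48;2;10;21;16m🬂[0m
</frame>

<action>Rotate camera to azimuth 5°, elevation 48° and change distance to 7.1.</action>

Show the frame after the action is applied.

<frame>
[38;2;21;42;40m[48;2;19;39;37m🬂[38;2;21;42;40m[48;2;19;39;37m🬂[38;2;21;42;40m[48;2;19;39;37m🬂[38;2;21;42;40m[48;2;19;39;37m🬂[38;2;21;42;40m[48;2;19;39;37m🬂[38;2;21;42;40m[48;2;19;39;37m🬂[38;2;21;42;40m[48;2;19;39;37m🬂[38;2;21;42;40m[48;2;19;39;37m🬂[38;2;21;42;40m[48;2;19;39;37m🬂[38;2;21;42;40m[48;2;19;39;37m🬂[38;2;21;42;40m[48;2;19;39;37m🬂[38;2;21;42;40m[48;2;19;39;37m🬂[0m
[38;2;18;37;34m[48;2;17;35;32m🬎[38;2;18;37;34m[48;2;17;35;32m🬎[38;2;18;37;34m[48;2;17;35;32m🬎[38;2;18;37;34m[48;2;17;35;32m🬎[38;2;18;37;34m[48;2;17;35;32m🬎[38;2;18;37;34m[48;2;17;35;32m🬎[38;2;18;37;34m[48;2;17;35;32m🬎[38;2;18;37;34m[48;2;17;35;32m🬎[38;2;18;37;34m[48;2;17;35;32m🬎[38;2;18;37;34m[48;2;17;35;32m🬎[38;2;18;37;34m[48;2;17;35;32m🬎[38;2;18;37;34m[48;2;17;35;32m🬎[0m
[38;2;16;33;30m[48;2;15;32;28m🬎[38;2;16;33;30m[48;2;15;32;28m🬎[38;2;16;33;30m[48;2;15;32;28m🬎[38;2;16;33;30m[48;2;15;32;28m🬎[38;2;16;33;30m[48;2;15;32;28m🬎[38;2;70;70;88m[48;2;16;33;29m▐[38;2;72;72;90m[48;2;30;30;37m🬂[38;2;16;33;30m[48;2;15;32;28m🬎[38;2;16;33;30m[48;2;15;32;28m🬎[38;2;16;33;30m[48;2;15;32;28m🬎[38;2;16;33;30m[48;2;15;32;28m🬎[38;2;16;33;30m[48;2;15;32;28m🬎[0m
[38;2;15;30;27m[48;2;13;28;24m🬂[38;2;15;30;27m[48;2;13;28;24m🬂[38;2;15;30;27m[48;2;13;28;24m🬂[38;2;15;30;27m[48;2;13;28;24m🬂[38;2;15;30;27m[48;2;13;28;24m🬂[38;2;70;70;88m[48;2;13;28;25m🬉[38;2;41;41;51m[48;2;17;22;24m▌[38;2;15;30;27m[48;2;13;28;24m🬂[38;2;15;30;27m[48;2;13;28;24m🬂[38;2;15;30;27m[48;2;13;28;24m🬂[38;2;15;30;27m[48;2;13;28;24m🬂[38;2;15;30;27m[48;2;13;28;24m🬂[0m
[38;2;13;27;23m[48;2;11;24;20m🬂[38;2;13;27;23m[48;2;11;24;20m🬂[38;2;13;27;23m[48;2;11;24;20m🬂[38;2;13;27;23m[48;2;11;24;20m🬂[38;2;13;27;23m[48;2;11;24;20m🬂[38;2;13;27;23m[48;2;11;24;20m🬂[38;2;13;27;23m[48;2;11;24;20m🬂[38;2;13;27;23m[48;2;11;24;20m🬂[38;2;13;27;23m[48;2;11;24;20m🬂[38;2;13;27;23m[48;2;11;24;20m🬂[38;2;13;27;23m[48;2;11;24;20m🬂[38;2;13;27;23m[48;2;11;24;20m🬂[0m
[38;2;11;23;18m[48;2;10;21;16m🬂[38;2;11;23;18m[48;2;10;21;16m🬂[38;2;11;23;18m[48;2;10;21;16m🬂[38;2;11;23;18m[48;2;10;21;16m🬂[38;2;11;23;18m[48;2;10;21;16m🬂[38;2;11;23;18m[48;2;10;21;16m🬂[38;2;11;23;18m[48;2;10;21;16m🬂[38;2;11;23;18m[48;2;10;21;16m🬂[38;2;11;23;18m[48;2;10;21;16m🬂[38;2;11;23;18m[48;2;10;21;16m🬂[38;2;11;23;18m[48;2;10;21;16m🬂[38;2;11;23;18m[48;2;10;21;16m🬂[0m
</frame>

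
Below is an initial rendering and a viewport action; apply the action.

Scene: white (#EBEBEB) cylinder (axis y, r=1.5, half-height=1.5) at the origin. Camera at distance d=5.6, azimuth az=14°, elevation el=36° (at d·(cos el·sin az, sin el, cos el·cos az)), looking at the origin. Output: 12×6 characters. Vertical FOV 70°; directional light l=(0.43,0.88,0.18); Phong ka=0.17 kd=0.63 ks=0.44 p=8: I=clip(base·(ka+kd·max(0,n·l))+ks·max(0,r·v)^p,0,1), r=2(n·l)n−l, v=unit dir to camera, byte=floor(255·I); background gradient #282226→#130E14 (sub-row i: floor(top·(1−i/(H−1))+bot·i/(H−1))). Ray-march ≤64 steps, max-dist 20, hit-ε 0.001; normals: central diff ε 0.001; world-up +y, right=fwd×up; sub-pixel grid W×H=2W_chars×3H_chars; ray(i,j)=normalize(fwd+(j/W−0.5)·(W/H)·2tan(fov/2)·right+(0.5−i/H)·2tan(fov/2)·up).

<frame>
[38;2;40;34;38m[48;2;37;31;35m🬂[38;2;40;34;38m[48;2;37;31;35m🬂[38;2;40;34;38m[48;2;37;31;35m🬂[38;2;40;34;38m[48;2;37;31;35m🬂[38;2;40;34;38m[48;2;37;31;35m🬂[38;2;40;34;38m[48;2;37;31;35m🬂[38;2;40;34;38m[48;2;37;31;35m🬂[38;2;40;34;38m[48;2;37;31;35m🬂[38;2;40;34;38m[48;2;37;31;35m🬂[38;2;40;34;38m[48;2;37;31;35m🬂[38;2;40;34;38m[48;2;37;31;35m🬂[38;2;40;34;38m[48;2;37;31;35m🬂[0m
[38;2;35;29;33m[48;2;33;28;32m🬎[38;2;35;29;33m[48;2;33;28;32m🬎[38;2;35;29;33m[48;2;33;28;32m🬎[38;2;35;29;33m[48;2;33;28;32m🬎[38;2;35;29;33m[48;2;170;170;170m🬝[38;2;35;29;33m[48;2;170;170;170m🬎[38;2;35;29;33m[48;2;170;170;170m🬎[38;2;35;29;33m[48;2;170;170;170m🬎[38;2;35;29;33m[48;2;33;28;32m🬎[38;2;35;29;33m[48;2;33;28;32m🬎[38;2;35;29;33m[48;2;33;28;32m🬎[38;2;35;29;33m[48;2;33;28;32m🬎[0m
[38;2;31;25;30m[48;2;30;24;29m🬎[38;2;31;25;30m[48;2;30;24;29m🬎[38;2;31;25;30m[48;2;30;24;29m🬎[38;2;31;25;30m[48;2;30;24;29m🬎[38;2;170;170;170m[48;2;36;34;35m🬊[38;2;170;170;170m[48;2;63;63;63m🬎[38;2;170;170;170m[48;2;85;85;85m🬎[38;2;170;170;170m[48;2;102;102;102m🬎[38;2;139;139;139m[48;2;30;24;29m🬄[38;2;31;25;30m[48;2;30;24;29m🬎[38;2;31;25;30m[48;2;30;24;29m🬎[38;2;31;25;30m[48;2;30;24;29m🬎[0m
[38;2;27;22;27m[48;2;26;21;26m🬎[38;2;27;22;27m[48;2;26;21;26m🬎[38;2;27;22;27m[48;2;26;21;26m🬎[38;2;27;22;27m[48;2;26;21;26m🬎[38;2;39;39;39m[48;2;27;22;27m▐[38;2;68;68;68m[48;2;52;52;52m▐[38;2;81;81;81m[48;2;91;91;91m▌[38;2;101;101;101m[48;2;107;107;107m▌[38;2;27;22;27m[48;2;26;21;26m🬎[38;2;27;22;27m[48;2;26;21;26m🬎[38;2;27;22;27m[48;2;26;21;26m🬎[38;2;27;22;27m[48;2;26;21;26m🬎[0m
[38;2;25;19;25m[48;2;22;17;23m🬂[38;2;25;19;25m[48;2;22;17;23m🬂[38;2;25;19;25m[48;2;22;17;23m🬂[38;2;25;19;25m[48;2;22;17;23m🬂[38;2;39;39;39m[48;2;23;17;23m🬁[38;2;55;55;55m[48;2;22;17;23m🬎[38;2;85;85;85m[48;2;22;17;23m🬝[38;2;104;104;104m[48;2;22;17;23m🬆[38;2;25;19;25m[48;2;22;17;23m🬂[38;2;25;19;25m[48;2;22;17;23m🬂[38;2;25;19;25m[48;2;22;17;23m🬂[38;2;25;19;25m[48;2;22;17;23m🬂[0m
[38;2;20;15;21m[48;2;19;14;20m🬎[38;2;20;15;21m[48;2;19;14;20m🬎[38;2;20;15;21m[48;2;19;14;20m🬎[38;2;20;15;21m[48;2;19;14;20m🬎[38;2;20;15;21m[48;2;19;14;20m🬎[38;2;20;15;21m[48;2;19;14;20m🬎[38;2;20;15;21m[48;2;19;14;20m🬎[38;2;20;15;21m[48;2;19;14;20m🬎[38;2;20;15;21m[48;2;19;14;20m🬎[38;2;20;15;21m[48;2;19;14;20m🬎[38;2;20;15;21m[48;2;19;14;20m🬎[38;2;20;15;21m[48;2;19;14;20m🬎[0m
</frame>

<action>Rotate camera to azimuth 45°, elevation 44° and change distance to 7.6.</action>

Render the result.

<frame>
[38;2;40;34;38m[48;2;37;31;35m🬂[38;2;40;34;38m[48;2;37;31;35m🬂[38;2;40;34;38m[48;2;37;31;35m🬂[38;2;40;34;38m[48;2;37;31;35m🬂[38;2;40;34;38m[48;2;37;31;35m🬂[38;2;40;34;38m[48;2;37;31;35m🬂[38;2;40;34;38m[48;2;37;31;35m🬂[38;2;40;34;38m[48;2;37;31;35m🬂[38;2;40;34;38m[48;2;37;31;35m🬂[38;2;40;34;38m[48;2;37;31;35m🬂[38;2;40;34;38m[48;2;37;31;35m🬂[38;2;40;34;38m[48;2;37;31;35m🬂[0m
[38;2;35;29;33m[48;2;33;28;32m🬎[38;2;35;29;33m[48;2;33;28;32m🬎[38;2;35;29;33m[48;2;33;28;32m🬎[38;2;35;29;33m[48;2;33;28;32m🬎[38;2;35;29;33m[48;2;33;28;32m🬎[38;2;35;29;33m[48;2;33;28;32m🬎[38;2;35;29;33m[48;2;33;28;32m🬎[38;2;35;29;33m[48;2;33;28;32m🬎[38;2;35;29;33m[48;2;33;28;32m🬎[38;2;35;29;33m[48;2;33;28;32m🬎[38;2;35;29;33m[48;2;33;28;32m🬎[38;2;35;29;33m[48;2;33;28;32m🬎[0m
[38;2;31;25;30m[48;2;30;24;29m🬎[38;2;31;25;30m[48;2;30;24;29m🬎[38;2;31;25;30m[48;2;30;24;29m🬎[38;2;31;25;30m[48;2;30;24;29m🬎[38;2;31;25;30m[48;2;30;24;29m🬎[38;2;170;170;170m[48;2;170;170;170m [38;2;170;170;170m[48;2;170;170;170m [38;2;170;170;170m[48;2;31;25;30m▌[38;2;31;25;30m[48;2;30;24;29m🬎[38;2;31;25;30m[48;2;30;24;29m🬎[38;2;31;25;30m[48;2;30;24;29m🬎[38;2;31;25;30m[48;2;30;24;29m🬎[0m
[38;2;27;22;27m[48;2;26;21;26m🬎[38;2;27;22;27m[48;2;26;21;26m🬎[38;2;27;22;27m[48;2;26;21;26m🬎[38;2;27;22;27m[48;2;26;21;26m🬎[38;2;27;22;27m[48;2;26;21;26m🬎[38;2;91;91;91m[48;2;67;67;67m▐[38;2;103;103;103m[48;2;108;108;108m▌[38;2;103;103;103m[48;2;27;22;27m▌[38;2;27;22;27m[48;2;26;21;26m🬎[38;2;27;22;27m[48;2;26;21;26m🬎[38;2;27;22;27m[48;2;26;21;26m🬎[38;2;27;22;27m[48;2;26;21;26m🬎[0m
[38;2;25;19;25m[48;2;22;17;23m🬂[38;2;25;19;25m[48;2;22;17;23m🬂[38;2;25;19;25m[48;2;22;17;23m🬂[38;2;25;19;25m[48;2;22;17;23m🬂[38;2;25;19;25m[48;2;22;17;23m🬂[38;2;89;89;89m[48;2;23;17;23m🬁[38;2;105;105;105m[48;2;22;17;23m🬂[38;2;25;19;25m[48;2;22;17;23m🬂[38;2;25;19;25m[48;2;22;17;23m🬂[38;2;25;19;25m[48;2;22;17;23m🬂[38;2;25;19;25m[48;2;22;17;23m🬂[38;2;25;19;25m[48;2;22;17;23m🬂[0m
[38;2;20;15;21m[48;2;19;14;20m🬎[38;2;20;15;21m[48;2;19;14;20m🬎[38;2;20;15;21m[48;2;19;14;20m🬎[38;2;20;15;21m[48;2;19;14;20m🬎[38;2;20;15;21m[48;2;19;14;20m🬎[38;2;20;15;21m[48;2;19;14;20m🬎[38;2;20;15;21m[48;2;19;14;20m🬎[38;2;20;15;21m[48;2;19;14;20m🬎[38;2;20;15;21m[48;2;19;14;20m🬎[38;2;20;15;21m[48;2;19;14;20m🬎[38;2;20;15;21m[48;2;19;14;20m🬎[38;2;20;15;21m[48;2;19;14;20m🬎[0m
</frame>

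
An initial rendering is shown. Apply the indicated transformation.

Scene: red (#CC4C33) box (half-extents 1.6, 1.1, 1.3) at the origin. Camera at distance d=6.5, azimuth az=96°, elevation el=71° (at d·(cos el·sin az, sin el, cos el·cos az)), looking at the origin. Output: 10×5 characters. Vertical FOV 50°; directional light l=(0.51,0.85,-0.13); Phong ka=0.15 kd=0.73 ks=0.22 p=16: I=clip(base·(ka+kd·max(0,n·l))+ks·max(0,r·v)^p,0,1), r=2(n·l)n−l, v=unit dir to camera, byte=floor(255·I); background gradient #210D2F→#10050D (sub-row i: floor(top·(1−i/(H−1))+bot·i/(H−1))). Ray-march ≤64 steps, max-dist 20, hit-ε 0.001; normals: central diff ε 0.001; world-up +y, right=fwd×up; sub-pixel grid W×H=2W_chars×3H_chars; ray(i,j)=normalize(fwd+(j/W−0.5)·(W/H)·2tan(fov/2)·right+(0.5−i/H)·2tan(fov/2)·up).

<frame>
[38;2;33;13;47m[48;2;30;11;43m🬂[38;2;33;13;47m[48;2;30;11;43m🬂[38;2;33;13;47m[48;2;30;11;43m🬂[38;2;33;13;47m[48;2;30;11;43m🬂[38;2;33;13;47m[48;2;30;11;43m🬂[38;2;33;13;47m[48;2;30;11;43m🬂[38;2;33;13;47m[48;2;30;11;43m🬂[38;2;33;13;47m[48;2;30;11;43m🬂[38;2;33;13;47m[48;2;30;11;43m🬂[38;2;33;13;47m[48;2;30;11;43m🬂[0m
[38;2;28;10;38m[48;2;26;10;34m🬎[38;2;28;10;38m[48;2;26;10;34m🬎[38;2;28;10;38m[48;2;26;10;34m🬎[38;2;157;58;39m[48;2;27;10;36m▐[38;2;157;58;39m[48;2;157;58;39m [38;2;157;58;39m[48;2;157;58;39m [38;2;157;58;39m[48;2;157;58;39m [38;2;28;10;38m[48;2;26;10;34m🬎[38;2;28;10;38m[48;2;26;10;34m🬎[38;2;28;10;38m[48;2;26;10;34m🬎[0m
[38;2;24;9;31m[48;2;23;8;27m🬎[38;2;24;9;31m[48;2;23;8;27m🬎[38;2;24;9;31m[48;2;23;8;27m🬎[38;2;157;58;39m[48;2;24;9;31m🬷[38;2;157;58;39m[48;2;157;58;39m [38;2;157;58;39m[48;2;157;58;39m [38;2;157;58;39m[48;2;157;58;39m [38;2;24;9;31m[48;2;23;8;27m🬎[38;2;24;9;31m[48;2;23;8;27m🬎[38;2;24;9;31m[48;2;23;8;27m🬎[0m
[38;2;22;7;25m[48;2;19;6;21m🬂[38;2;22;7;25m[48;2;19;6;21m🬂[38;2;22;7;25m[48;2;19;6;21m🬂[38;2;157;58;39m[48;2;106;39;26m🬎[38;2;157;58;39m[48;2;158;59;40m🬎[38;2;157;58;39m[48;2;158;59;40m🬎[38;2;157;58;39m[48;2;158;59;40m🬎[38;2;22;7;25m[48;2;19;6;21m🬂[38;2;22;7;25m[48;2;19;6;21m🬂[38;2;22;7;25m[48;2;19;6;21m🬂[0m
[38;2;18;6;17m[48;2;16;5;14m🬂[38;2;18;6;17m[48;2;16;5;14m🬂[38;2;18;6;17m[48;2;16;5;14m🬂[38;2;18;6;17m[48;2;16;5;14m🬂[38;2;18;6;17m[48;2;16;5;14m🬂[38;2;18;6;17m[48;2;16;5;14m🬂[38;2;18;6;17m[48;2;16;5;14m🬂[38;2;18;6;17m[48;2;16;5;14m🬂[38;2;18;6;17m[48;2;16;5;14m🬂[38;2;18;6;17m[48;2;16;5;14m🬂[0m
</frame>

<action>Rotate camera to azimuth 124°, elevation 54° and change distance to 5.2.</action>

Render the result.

<frame>
[38;2;33;13;47m[48;2;30;11;43m🬂[38;2;33;13;47m[48;2;30;11;43m🬂[38;2;33;13;47m[48;2;30;11;43m🬂[38;2;33;13;47m[48;2;30;11;43m🬂[38;2;32;12;45m[48;2;157;58;39m🬎[38;2;157;58;39m[48;2;32;12;46m🬱[38;2;157;58;39m[48;2;31;12;44m🬏[38;2;33;13;47m[48;2;30;11;43m🬂[38;2;33;13;47m[48;2;30;11;43m🬂[38;2;33;13;47m[48;2;30;11;43m🬂[0m
[38;2;28;10;38m[48;2;26;10;34m🬎[38;2;28;10;38m[48;2;26;10;34m🬎[38;2;28;10;37m[48;2;157;58;39m🬝[38;2;29;11;39m[48;2;157;58;39m🬀[38;2;157;58;39m[48;2;157;58;39m [38;2;157;58;39m[48;2;157;58;39m [38;2;157;58;39m[48;2;157;58;39m [38;2;157;58;39m[48;2;157;58;39m [38;2;157;58;39m[48;2;32;12;32m🬃[38;2;28;10;38m[48;2;26;10;34m🬎[0m
[38;2;24;9;31m[48;2;23;8;27m🬎[38;2;131;48;32m[48;2;24;8;30m🬦[38;2;157;58;39m[48;2;157;58;39m [38;2;157;58;39m[48;2;157;58;39m [38;2;157;58;39m[48;2;157;58;39m [38;2;157;58;39m[48;2;157;58;39m [38;2;157;58;39m[48;2;157;58;39m [38;2;157;58;39m[48;2;40;14;17m🬆[38;2;24;9;31m[48;2;23;8;27m🬎[38;2;24;9;31m[48;2;23;8;27m🬎[0m
[38;2;22;7;25m[48;2;19;6;21m🬂[38;2;22;7;25m[48;2;19;6;21m🬂[38;2;106;39;26m[48;2;19;6;21m🬨[38;2;157;58;39m[48;2;106;39;26m🬊[38;2;157;58;39m[48;2;106;39;26m🬬[38;2;157;58;39m[48;2;157;58;39m [38;2;157;58;39m[48;2;34;12;16m🬕[38;2;49;18;12m[48;2;20;6;21m🬀[38;2;22;7;25m[48;2;19;6;21m🬂[38;2;22;7;25m[48;2;19;6;21m🬂[0m
[38;2;18;6;17m[48;2;16;5;14m🬂[38;2;18;6;17m[48;2;16;5;14m🬂[38;2;18;6;17m[48;2;16;5;14m🬂[38;2;106;39;26m[48;2;16;5;14m🬁[38;2;106;39;26m[48;2;16;5;13m🬎[38;2;131;48;32m[48;2;49;18;12m🬕[38;2;49;18;12m[48;2;16;5;14m🬀[38;2;18;6;17m[48;2;16;5;14m🬂[38;2;18;6;17m[48;2;16;5;14m🬂[38;2;18;6;17m[48;2;16;5;14m🬂[0m
</frame>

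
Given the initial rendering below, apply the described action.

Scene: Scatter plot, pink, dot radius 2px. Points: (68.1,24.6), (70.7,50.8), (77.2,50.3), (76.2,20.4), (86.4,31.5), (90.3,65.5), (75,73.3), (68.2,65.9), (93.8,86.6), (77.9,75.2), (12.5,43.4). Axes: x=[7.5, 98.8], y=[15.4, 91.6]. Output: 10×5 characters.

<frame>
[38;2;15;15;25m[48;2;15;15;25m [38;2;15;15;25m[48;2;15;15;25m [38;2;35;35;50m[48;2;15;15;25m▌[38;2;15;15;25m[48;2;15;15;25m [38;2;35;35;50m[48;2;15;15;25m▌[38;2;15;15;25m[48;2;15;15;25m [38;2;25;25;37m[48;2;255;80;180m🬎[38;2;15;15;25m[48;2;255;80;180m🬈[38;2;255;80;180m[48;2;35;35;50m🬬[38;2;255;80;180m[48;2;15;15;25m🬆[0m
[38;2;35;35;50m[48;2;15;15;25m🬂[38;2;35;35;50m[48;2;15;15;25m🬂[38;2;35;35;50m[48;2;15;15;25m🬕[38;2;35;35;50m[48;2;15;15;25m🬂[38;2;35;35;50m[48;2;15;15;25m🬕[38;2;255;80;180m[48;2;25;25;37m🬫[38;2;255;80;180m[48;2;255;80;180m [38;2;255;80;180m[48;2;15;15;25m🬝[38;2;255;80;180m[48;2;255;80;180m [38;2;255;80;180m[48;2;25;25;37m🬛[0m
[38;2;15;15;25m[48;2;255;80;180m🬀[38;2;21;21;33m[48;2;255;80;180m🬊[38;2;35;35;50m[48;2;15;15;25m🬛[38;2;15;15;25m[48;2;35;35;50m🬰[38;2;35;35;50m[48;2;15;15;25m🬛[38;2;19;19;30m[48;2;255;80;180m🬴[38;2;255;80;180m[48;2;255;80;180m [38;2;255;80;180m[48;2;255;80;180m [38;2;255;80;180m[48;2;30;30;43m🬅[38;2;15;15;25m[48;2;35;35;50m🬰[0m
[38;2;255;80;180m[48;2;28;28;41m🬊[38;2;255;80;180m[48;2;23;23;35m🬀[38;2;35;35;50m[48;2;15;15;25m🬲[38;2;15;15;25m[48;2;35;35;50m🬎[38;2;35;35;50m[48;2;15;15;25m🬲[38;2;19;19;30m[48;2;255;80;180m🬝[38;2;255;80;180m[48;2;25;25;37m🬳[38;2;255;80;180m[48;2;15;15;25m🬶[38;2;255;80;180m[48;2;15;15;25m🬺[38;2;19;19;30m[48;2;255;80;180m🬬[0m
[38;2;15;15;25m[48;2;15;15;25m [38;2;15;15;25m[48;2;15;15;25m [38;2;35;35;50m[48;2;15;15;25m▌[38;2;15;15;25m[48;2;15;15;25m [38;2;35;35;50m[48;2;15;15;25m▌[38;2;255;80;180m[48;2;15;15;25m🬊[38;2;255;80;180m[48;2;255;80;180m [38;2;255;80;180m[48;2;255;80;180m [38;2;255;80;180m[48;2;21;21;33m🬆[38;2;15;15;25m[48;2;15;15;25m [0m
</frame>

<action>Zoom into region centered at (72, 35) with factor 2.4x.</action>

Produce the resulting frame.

<frame>
[38;2;15;15;25m[48;2;15;15;25m [38;2;15;15;25m[48;2;15;15;25m [38;2;35;35;50m[48;2;15;15;25m▌[38;2;255;80;180m[48;2;15;15;25m🬊[38;2;255;80;180m[48;2;15;15;25m🬝[38;2;255;80;180m[48;2;15;15;25m🬊[38;2;255;80;180m[48;2;15;15;25m🬝[38;2;255;80;180m[48;2;15;15;25m🬀[38;2;35;35;50m[48;2;15;15;25m▌[38;2;15;15;25m[48;2;15;15;25m [0m
[38;2;35;35;50m[48;2;15;15;25m🬂[38;2;35;35;50m[48;2;15;15;25m🬂[38;2;35;35;50m[48;2;15;15;25m🬕[38;2;35;35;50m[48;2;15;15;25m🬂[38;2;35;35;50m[48;2;15;15;25m🬕[38;2;35;35;50m[48;2;15;15;25m🬂[38;2;35;35;50m[48;2;15;15;25m🬕[38;2;35;35;50m[48;2;15;15;25m🬂[38;2;35;35;50m[48;2;15;15;25m🬕[38;2;35;35;50m[48;2;15;15;25m🬂[0m
[38;2;15;15;25m[48;2;35;35;50m🬰[38;2;15;15;25m[48;2;35;35;50m🬰[38;2;35;35;50m[48;2;15;15;25m🬛[38;2;15;15;25m[48;2;35;35;50m🬰[38;2;35;35;50m[48;2;15;15;25m🬛[38;2;15;15;25m[48;2;35;35;50m🬰[38;2;35;35;50m[48;2;15;15;25m🬛[38;2;21;21;33m[48;2;255;80;180m🬆[38;2;255;80;180m[48;2;15;15;25m🬺[38;2;23;23;35m[48;2;255;80;180m🬬[0m
[38;2;15;15;25m[48;2;35;35;50m🬎[38;2;15;15;25m[48;2;35;35;50m🬎[38;2;27;27;40m[48;2;255;80;180m🬝[38;2;15;15;25m[48;2;255;80;180m🬀[38;2;21;21;33m[48;2;255;80;180m🬊[38;2;19;19;30m[48;2;255;80;180m🬝[38;2;35;35;50m[48;2;15;15;25m🬲[38;2;23;23;35m[48;2;255;80;180m🬺[38;2;255;80;180m[48;2;28;28;41m🬆[38;2;15;15;25m[48;2;35;35;50m🬎[0m
[38;2;15;15;25m[48;2;15;15;25m [38;2;15;15;25m[48;2;15;15;25m [38;2;35;35;50m[48;2;15;15;25m▌[38;2;255;80;180m[48;2;15;15;25m🬊[38;2;255;80;180m[48;2;25;25;37m🬈[38;2;255;80;180m[48;2;255;80;180m [38;2;255;80;180m[48;2;15;15;25m🬛[38;2;15;15;25m[48;2;15;15;25m [38;2;35;35;50m[48;2;15;15;25m▌[38;2;15;15;25m[48;2;15;15;25m [0m
</frame>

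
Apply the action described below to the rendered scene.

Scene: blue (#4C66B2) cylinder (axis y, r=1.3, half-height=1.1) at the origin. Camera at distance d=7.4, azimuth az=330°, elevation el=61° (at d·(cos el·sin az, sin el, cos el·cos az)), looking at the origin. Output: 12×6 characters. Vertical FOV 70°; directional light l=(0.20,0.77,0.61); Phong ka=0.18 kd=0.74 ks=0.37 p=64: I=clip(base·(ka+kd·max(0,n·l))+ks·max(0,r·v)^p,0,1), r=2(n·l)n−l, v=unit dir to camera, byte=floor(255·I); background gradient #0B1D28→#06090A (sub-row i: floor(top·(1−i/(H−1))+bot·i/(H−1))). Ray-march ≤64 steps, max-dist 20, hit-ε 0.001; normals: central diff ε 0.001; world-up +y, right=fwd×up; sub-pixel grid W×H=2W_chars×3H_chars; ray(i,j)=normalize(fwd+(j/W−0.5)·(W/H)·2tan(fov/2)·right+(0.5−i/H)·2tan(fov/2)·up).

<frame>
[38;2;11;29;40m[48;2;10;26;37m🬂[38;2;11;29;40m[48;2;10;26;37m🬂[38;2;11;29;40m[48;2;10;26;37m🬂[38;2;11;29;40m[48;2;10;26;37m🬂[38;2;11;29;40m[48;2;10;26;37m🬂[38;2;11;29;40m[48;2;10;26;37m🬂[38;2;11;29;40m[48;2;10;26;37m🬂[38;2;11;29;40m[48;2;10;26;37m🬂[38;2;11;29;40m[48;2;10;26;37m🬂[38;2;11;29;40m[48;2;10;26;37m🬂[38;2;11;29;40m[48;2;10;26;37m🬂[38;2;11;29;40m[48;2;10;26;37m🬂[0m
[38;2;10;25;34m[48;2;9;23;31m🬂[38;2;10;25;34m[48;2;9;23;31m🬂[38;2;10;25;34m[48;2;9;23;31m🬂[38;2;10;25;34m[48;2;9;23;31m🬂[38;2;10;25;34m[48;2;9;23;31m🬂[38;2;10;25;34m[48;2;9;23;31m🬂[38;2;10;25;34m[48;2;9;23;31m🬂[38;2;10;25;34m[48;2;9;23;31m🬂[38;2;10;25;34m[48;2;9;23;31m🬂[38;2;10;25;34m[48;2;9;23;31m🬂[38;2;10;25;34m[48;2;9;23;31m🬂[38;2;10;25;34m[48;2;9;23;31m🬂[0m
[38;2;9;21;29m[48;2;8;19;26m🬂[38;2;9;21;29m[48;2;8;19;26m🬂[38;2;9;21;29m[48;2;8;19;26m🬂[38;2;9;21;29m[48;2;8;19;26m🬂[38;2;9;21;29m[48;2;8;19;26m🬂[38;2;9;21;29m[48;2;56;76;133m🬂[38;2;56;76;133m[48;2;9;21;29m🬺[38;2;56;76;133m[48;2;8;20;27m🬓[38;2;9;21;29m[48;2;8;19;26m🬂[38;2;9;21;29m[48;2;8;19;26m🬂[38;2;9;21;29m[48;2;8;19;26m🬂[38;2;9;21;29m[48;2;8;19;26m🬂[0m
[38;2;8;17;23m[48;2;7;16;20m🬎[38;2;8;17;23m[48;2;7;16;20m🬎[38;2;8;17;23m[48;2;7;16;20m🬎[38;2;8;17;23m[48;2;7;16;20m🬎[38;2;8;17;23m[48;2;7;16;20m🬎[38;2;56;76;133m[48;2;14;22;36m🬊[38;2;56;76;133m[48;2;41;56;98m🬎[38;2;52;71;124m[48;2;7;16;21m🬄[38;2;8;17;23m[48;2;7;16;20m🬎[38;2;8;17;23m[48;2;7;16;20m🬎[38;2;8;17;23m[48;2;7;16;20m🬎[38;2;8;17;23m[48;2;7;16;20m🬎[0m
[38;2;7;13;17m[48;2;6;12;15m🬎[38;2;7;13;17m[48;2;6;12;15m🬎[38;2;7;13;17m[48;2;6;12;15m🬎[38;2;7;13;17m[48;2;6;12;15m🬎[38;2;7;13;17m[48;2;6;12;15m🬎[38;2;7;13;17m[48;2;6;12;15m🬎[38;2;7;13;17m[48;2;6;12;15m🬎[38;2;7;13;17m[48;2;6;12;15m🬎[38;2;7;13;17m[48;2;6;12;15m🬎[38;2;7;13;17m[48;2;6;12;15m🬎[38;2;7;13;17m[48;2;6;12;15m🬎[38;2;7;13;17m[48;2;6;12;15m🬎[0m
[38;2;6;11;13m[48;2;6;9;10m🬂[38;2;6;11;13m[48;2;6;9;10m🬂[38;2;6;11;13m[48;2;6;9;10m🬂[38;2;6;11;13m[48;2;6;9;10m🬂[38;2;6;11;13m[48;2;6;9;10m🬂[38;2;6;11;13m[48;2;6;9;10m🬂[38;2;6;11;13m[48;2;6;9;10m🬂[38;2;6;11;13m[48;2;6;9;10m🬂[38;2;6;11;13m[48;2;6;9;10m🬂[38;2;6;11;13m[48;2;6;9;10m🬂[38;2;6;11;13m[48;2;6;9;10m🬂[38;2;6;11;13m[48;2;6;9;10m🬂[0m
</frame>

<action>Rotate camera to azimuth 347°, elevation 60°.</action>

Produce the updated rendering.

<frame>
[38;2;11;29;40m[48;2;10;26;37m🬂[38;2;11;29;40m[48;2;10;26;37m🬂[38;2;11;29;40m[48;2;10;26;37m🬂[38;2;11;29;40m[48;2;10;26;37m🬂[38;2;11;29;40m[48;2;10;26;37m🬂[38;2;11;29;40m[48;2;10;26;37m🬂[38;2;11;29;40m[48;2;10;26;37m🬂[38;2;11;29;40m[48;2;10;26;37m🬂[38;2;11;29;40m[48;2;10;26;37m🬂[38;2;11;29;40m[48;2;10;26;37m🬂[38;2;11;29;40m[48;2;10;26;37m🬂[38;2;11;29;40m[48;2;10;26;37m🬂[0m
[38;2;10;25;34m[48;2;9;23;31m🬂[38;2;10;25;34m[48;2;9;23;31m🬂[38;2;10;25;34m[48;2;9;23;31m🬂[38;2;10;25;34m[48;2;9;23;31m🬂[38;2;10;25;34m[48;2;9;23;31m🬂[38;2;10;25;34m[48;2;9;23;31m🬂[38;2;10;25;34m[48;2;9;23;31m🬂[38;2;10;25;34m[48;2;9;23;31m🬂[38;2;10;25;34m[48;2;9;23;31m🬂[38;2;10;25;34m[48;2;9;23;31m🬂[38;2;10;25;34m[48;2;9;23;31m🬂[38;2;10;25;34m[48;2;9;23;31m🬂[0m
[38;2;9;21;29m[48;2;8;19;26m🬂[38;2;9;21;29m[48;2;8;19;26m🬂[38;2;9;21;29m[48;2;8;19;26m🬂[38;2;9;21;29m[48;2;8;19;26m🬂[38;2;9;21;29m[48;2;8;19;26m🬂[38;2;9;21;29m[48;2;56;76;133m🬂[38;2;56;76;133m[48;2;9;21;29m🬺[38;2;56;76;133m[48;2;8;20;27m🬓[38;2;9;21;29m[48;2;8;19;26m🬂[38;2;9;21;29m[48;2;8;19;26m🬂[38;2;9;21;29m[48;2;8;19;26m🬂[38;2;9;21;29m[48;2;8;19;26m🬂[0m
[38;2;8;17;23m[48;2;7;16;20m🬎[38;2;8;17;23m[48;2;7;16;20m🬎[38;2;8;17;23m[48;2;7;16;20m🬎[38;2;8;17;23m[48;2;7;16;20m🬎[38;2;8;17;23m[48;2;7;16;20m🬎[38;2;50;68;119m[48;2;11;19;29m🬨[38;2;56;76;133m[48;2;46;62;109m🬎[38;2;51;69;121m[48;2;7;16;21m🬄[38;2;8;17;23m[48;2;7;16;20m🬎[38;2;8;17;23m[48;2;7;16;20m🬎[38;2;8;17;23m[48;2;7;16;20m🬎[38;2;8;17;23m[48;2;7;16;20m🬎[0m
[38;2;7;13;17m[48;2;6;12;15m🬎[38;2;7;13;17m[48;2;6;12;15m🬎[38;2;7;13;17m[48;2;6;12;15m🬎[38;2;7;13;17m[48;2;6;12;15m🬎[38;2;7;13;17m[48;2;6;12;15m🬎[38;2;7;13;17m[48;2;6;12;15m🬎[38;2;7;13;17m[48;2;6;12;15m🬎[38;2;7;13;17m[48;2;6;12;15m🬎[38;2;7;13;17m[48;2;6;12;15m🬎[38;2;7;13;17m[48;2;6;12;15m🬎[38;2;7;13;17m[48;2;6;12;15m🬎[38;2;7;13;17m[48;2;6;12;15m🬎[0m
[38;2;6;11;13m[48;2;6;9;10m🬂[38;2;6;11;13m[48;2;6;9;10m🬂[38;2;6;11;13m[48;2;6;9;10m🬂[38;2;6;11;13m[48;2;6;9;10m🬂[38;2;6;11;13m[48;2;6;9;10m🬂[38;2;6;11;13m[48;2;6;9;10m🬂[38;2;6;11;13m[48;2;6;9;10m🬂[38;2;6;11;13m[48;2;6;9;10m🬂[38;2;6;11;13m[48;2;6;9;10m🬂[38;2;6;11;13m[48;2;6;9;10m🬂[38;2;6;11;13m[48;2;6;9;10m🬂[38;2;6;11;13m[48;2;6;9;10m🬂[0m
</frame>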